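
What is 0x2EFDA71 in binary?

Expand each hex digit to 4 bits: 2=0010 E=1110 F=1111 D=1101 A=1010 7=0111 1=0001.

0b10111011111101101001110001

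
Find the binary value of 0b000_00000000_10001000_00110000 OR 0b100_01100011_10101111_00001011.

0b100011000111010111100111011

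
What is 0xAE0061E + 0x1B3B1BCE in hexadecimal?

0x261B21EC

Add column by column in base 16, right to left:
  E+E = C carry 1
  1+C+1 = E
  6+B = 1 carry 1
  0+1+1 = 2
  0+B = B
  E+3 = 1 carry 1
  A+B+1 = 6 carry 1
  0+1+1 = 2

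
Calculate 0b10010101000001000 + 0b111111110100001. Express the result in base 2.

0b11010100110101001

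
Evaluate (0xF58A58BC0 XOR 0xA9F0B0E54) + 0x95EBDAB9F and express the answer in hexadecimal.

First 0xF58A58BC0 XOR 0xA9F0B0E54 = 0x5C7AE8594.
Add column by column in base 16, right to left:
  4+F = 3 carry 1
  9+9+1 = 3 carry 1
  5+B+1 = 1 carry 1
  8+A+1 = 3 carry 1
  E+D+1 = C carry 1
  A+B+1 = 6 carry 1
  7+E+1 = 6 carry 1
  C+5+1 = 2 carry 1
  5+9+1 = F

0xF266C3133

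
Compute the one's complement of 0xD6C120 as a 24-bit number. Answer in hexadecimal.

0x293EDF

Each hex digit d becomes F−d:
  D→2, 6→9, C→3, 1→E, 2→D, 0→F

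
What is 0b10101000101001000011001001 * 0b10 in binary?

0b101010001010010000110010010

Multiply each base-2 digit by 2, carrying:
  1×2 = 2 → write 0 carry 1
  0×2+1 = 1 → write 1
  0×2 = 0 → write 0
  1×2 = 2 → write 0 carry 1
  0×2+1 = 1 → write 1
  0×2 = 0 → write 0
  1×2 = 2 → write 0 carry 1
  1×2+1 = 3 → write 1 carry 1
  0×2+1 = 1 → write 1
  0×2 = 0 → write 0
  0×2 = 0 → write 0
  0×2 = 0 → write 0
  1×2 = 2 → write 0 carry 1
  0×2+1 = 1 → write 1
  0×2 = 0 → write 0
  1×2 = 2 → write 0 carry 1
  0×2+1 = 1 → write 1
  1×2 = 2 → write 0 carry 1
  0×2+1 = 1 → write 1
  0×2 = 0 → write 0
  0×2 = 0 → write 0
  1×2 = 2 → write 0 carry 1
  0×2+1 = 1 → write 1
  1×2 = 2 → write 0 carry 1
  0×2+1 = 1 → write 1
  1×2 = 2 → write 0 carry 1
  remaining carry: 1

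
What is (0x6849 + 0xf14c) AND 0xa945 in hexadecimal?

Add column by column in base 16, right to left:
  9+c = 5 carry 1
  4+4+1 = 9
  8+1 = 9
  6+f = 5 carry 1
  final carry 1
Sum = 0x15995; now AND with 0xa945:
  1&0=0, 5&a=0, 9&9=9, 9&4=0, 5&5=5

0x905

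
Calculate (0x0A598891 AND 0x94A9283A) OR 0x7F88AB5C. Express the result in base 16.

0x7F89AB5C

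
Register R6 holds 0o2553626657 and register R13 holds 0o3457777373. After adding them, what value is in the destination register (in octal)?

Add column by column in base 8, right to left:
  7+3 = 2 carry 1
  5+7+1 = 5 carry 1
  6+3+1 = 2 carry 1
  6+7+1 = 6 carry 1
  2+7+1 = 2 carry 1
  6+7+1 = 6 carry 1
  3+7+1 = 3 carry 1
  5+5+1 = 3 carry 1
  5+4+1 = 2 carry 1
  2+3+1 = 6

0o6233626252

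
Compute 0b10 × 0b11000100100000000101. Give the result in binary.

0b110001001000000001010

Multiply each base-2 digit by 2, carrying:
  1×2 = 2 → write 0 carry 1
  0×2+1 = 1 → write 1
  1×2 = 2 → write 0 carry 1
  0×2+1 = 1 → write 1
  0×2 = 0 → write 0
  0×2 = 0 → write 0
  0×2 = 0 → write 0
  0×2 = 0 → write 0
  0×2 = 0 → write 0
  0×2 = 0 → write 0
  0×2 = 0 → write 0
  1×2 = 2 → write 0 carry 1
  0×2+1 = 1 → write 1
  0×2 = 0 → write 0
  1×2 = 2 → write 0 carry 1
  0×2+1 = 1 → write 1
  0×2 = 0 → write 0
  0×2 = 0 → write 0
  1×2 = 2 → write 0 carry 1
  1×2+1 = 3 → write 1 carry 1
  remaining carry: 1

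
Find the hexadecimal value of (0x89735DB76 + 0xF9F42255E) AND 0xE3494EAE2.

0x8341000C0

Add column by column in base 16, right to left:
  6+E = 4 carry 1
  7+5+1 = D
  B+5 = 0 carry 1
  D+2+1 = 0 carry 1
  5+2+1 = 8
  3+4 = 7
  7+F = 6 carry 1
  9+9+1 = 3 carry 1
  8+F+1 = 8 carry 1
  final carry 1
Sum = 0x18367800D4; now AND with 0xE3494EAE2:
  1&0=0, 8&E=8, 3&3=3, 6&4=4, 7&9=1, 8&4=0, 0&E=0, 0&A=0, D&E=C, 4&2=0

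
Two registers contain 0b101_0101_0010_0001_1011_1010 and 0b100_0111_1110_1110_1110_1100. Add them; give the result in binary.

0b100111010001000010100110

Add column by column in base 2, right to left:
  0+0 = 0
  1+0 = 1
  0+1 = 1
  1+1 = 0 carry 1
  1+0+1 = 0 carry 1
  1+1+1 = 1 carry 1
  0+1+1 = 0 carry 1
  1+1+1 = 1 carry 1
  1+0+1 = 0 carry 1
  0+1+1 = 0 carry 1
  0+1+1 = 0 carry 1
  0+1+1 = 0 carry 1
  0+0+1 = 1
  1+1 = 0 carry 1
  0+1+1 = 0 carry 1
  0+1+1 = 0 carry 1
  1+1+1 = 1 carry 1
  0+1+1 = 0 carry 1
  1+1+1 = 1 carry 1
  0+0+1 = 1
  1+0 = 1
  0+0 = 0
  1+1 = 0 carry 1
  final carry 1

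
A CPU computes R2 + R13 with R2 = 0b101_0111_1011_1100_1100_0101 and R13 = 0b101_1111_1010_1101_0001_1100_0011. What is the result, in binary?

Add column by column in base 2, right to left:
  1+1 = 0 carry 1
  0+1+1 = 0 carry 1
  1+0+1 = 0 carry 1
  0+0+1 = 1
  0+0 = 0
  0+0 = 0
  1+1 = 0 carry 1
  1+1+1 = 1 carry 1
  0+1+1 = 0 carry 1
  0+0+1 = 1
  1+0 = 1
  1+0 = 1
  1+1 = 0 carry 1
  1+0+1 = 0 carry 1
  0+1+1 = 0 carry 1
  1+1+1 = 1 carry 1
  1+0+1 = 0 carry 1
  1+1+1 = 1 carry 1
  1+0+1 = 0 carry 1
  0+1+1 = 0 carry 1
  1+1+1 = 1 carry 1
  0+1+1 = 0 carry 1
  1+1+1 = 1 carry 1
  0+1+1 = 0 carry 1
  0+1+1 = 0 carry 1
  0+0+1 = 1
  0+1 = 1

0b110010100101000111010001000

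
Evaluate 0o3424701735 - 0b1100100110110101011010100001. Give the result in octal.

0b1100100110110101011010100001 = 0o1446653241 in octal.
Subtract column by column in base 8:
  5-1 → 4
  3-4 → 7 (borrow)
  7-2-1 → 4
  1-3 → 6 (borrow)
  0-5-1 → 2 (borrow)
  7-6-1 → 0
  4-6 → 6 (borrow)
  2-4-1 → 5 (borrow)
  4-4-1 → 7 (borrow)
  3-1-1 → 1

0o1756026474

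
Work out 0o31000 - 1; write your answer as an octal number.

0o30777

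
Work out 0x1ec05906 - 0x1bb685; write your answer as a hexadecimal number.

0x1ea4a281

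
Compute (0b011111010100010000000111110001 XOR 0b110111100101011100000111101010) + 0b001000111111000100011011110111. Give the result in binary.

First 0b011111010100010000000111110001 XOR 0b110111100101011100000111101010 = 0b101000110001001100000000011011.
Add column by column in base 2, right to left:
  1+1 = 0 carry 1
  1+1+1 = 1 carry 1
  0+1+1 = 0 carry 1
  1+0+1 = 0 carry 1
  1+1+1 = 1 carry 1
  0+1+1 = 0 carry 1
  0+1+1 = 0 carry 1
  0+1+1 = 0 carry 1
  0+0+1 = 1
  0+1 = 1
  0+1 = 1
  0+0 = 0
  0+0 = 0
  0+0 = 0
  1+1 = 0 carry 1
  1+0+1 = 0 carry 1
  0+0+1 = 1
  0+0 = 0
  1+1 = 0 carry 1
  0+1+1 = 0 carry 1
  0+1+1 = 0 carry 1
  0+1+1 = 0 carry 1
  1+1+1 = 1 carry 1
  1+1+1 = 1 carry 1
  0+0+1 = 1
  0+0 = 0
  0+0 = 0
  1+1 = 0 carry 1
  0+0+1 = 1
  1+0 = 1

0b110001110000010000011100010010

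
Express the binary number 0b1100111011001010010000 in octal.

0o14731220

Group the bits in threes: 001 100 111 011 001 010 010 000 → 14731220.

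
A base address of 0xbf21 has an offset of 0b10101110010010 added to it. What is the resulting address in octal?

0o165263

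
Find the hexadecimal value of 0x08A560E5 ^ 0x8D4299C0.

0x85E7F925

XOR each hex digit independently (no carries):
  0^8=8, 8^D=5, A^4=E, 5^2=7, 6^9=F, 0^9=9, E^C=2, 5^0=5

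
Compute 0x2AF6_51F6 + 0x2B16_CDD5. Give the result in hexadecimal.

Add column by column in base 16, right to left:
  6+5 = B
  F+D = C carry 1
  1+D+1 = F
  5+C = 1 carry 1
  6+6+1 = D
  F+1 = 0 carry 1
  A+B+1 = 6 carry 1
  2+2+1 = 5

0x560D1FCB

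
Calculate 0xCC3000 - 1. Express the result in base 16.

The trailing 3 digits are 0, so subtracting 1 borrows through: they become F and the next digit up decrements.

0xCC2FFF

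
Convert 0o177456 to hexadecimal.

0xff2e

Each octal digit is 3 bits: 1=001 7=111 7=111 4=100 5=101 6=110.
Group the bits into nibbles: 1111 1111 0010 1110 → ff2e.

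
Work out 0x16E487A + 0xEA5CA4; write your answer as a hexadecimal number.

Add column by column in base 16, right to left:
  A+4 = E
  7+A = 1 carry 1
  8+C+1 = 5 carry 1
  4+5+1 = A
  E+A = 8 carry 1
  6+E+1 = 5 carry 1
  1+0+1 = 2

0x258A51E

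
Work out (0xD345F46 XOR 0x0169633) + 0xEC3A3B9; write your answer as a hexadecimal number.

0x1BE66D2E

First 0xD345F46 XOR 0x0169633 = 0xD22C975.
Add column by column in base 16, right to left:
  5+9 = E
  7+B = 2 carry 1
  9+3+1 = D
  C+A = 6 carry 1
  2+3+1 = 6
  2+C = E
  D+E = B carry 1
  final carry 1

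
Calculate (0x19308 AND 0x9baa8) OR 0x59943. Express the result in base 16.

0x59b4b

0x19308 AND 0x9baa8 = 0x19208.
Then OR with 0x59943.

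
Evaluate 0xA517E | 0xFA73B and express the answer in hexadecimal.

0xFF77F

OR each hex digit independently (no carries):
  A|F=F, 5|A=F, 1|7=7, 7|3=7, E|B=F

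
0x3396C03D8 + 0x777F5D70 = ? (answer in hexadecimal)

0x3B0EB6148

Add column by column in base 16, right to left:
  8+0 = 8
  D+7 = 4 carry 1
  3+D+1 = 1 carry 1
  0+5+1 = 6
  C+F = B carry 1
  6+7+1 = E
  9+7 = 0 carry 1
  3+7+1 = B
  3+0 = 3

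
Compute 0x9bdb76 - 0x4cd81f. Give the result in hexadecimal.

0x4f0357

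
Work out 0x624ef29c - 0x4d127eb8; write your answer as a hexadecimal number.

0x153c73e4

Subtract column by column in base 16:
  c-8 → 4
  9-b → e (borrow)
  2-e-1 → 3 (borrow)
  f-7-1 → 7
  e-2 → c
  4-1 → 3
  2-d → 5 (borrow)
  6-4-1 → 1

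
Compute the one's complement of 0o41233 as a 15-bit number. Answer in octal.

0o36544

Each oct digit d becomes 7−d:
  4→3, 1→6, 2→5, 3→4, 3→4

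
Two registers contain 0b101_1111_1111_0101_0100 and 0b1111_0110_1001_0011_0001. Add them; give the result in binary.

0b101010110100010000101

Add column by column in base 2, right to left:
  0+1 = 1
  0+0 = 0
  1+0 = 1
  0+0 = 0
  1+1 = 0 carry 1
  0+1+1 = 0 carry 1
  1+0+1 = 0 carry 1
  0+0+1 = 1
  1+1 = 0 carry 1
  1+0+1 = 0 carry 1
  1+0+1 = 0 carry 1
  1+1+1 = 1 carry 1
  1+0+1 = 0 carry 1
  1+1+1 = 1 carry 1
  1+1+1 = 1 carry 1
  1+0+1 = 0 carry 1
  1+1+1 = 1 carry 1
  0+1+1 = 0 carry 1
  1+1+1 = 1 carry 1
  0+1+1 = 0 carry 1
  final carry 1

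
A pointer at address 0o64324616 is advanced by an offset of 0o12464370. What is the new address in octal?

0o77011206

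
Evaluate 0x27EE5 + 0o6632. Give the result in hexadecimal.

0o6632 = 0xD9A in hexadecimal.
Add column by column in base 16, right to left:
  5+A = F
  E+9 = 7 carry 1
  E+D+1 = C carry 1
  7+0+1 = 8
  2+0 = 2

0x28C7F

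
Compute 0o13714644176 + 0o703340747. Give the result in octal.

0o14620205145

Add column by column in base 8, right to left:
  6+7 = 5 carry 1
  7+4+1 = 4 carry 1
  1+7+1 = 1 carry 1
  4+0+1 = 5
  4+4 = 0 carry 1
  6+3+1 = 2 carry 1
  4+3+1 = 0 carry 1
  1+0+1 = 2
  7+7 = 6 carry 1
  3+0+1 = 4
  1+0 = 1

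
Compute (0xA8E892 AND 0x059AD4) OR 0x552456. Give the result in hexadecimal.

0xA8E892 AND 0x059AD4 = 0x008890.
Then OR with 0x552456.

0x55ACD6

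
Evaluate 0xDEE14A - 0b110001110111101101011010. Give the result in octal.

0o5662760

0xDEE14A = 0o67560512 in octal.
0b110001110111101101011010 = 0o61675532 in octal.
Subtract column by column in base 8:
  2-2 → 0
  1-3 → 6 (borrow)
  5-5-1 → 7 (borrow)
  0-5-1 → 2 (borrow)
  6-7-1 → 6 (borrow)
  5-6-1 → 6 (borrow)
  7-1-1 → 5
  6-6 → 0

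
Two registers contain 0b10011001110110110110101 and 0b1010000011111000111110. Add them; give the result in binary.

0b11101010010101111110011

Add column by column in base 2, right to left:
  1+0 = 1
  0+1 = 1
  1+1 = 0 carry 1
  0+1+1 = 0 carry 1
  1+1+1 = 1 carry 1
  1+1+1 = 1 carry 1
  0+0+1 = 1
  1+0 = 1
  1+0 = 1
  0+1 = 1
  1+1 = 0 carry 1
  1+1+1 = 1 carry 1
  0+1+1 = 0 carry 1
  1+1+1 = 1 carry 1
  1+0+1 = 0 carry 1
  1+0+1 = 0 carry 1
  0+0+1 = 1
  0+0 = 0
  1+0 = 1
  1+1 = 0 carry 1
  0+0+1 = 1
  0+1 = 1
  1+0 = 1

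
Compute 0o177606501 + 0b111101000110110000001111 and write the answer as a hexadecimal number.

0o177606501 = 0x1ff0d41 in hexadecimal.
0b111101000110110000001111 = 0xf46c0f in hexadecimal.
Add column by column in base 16, right to left:
  1+f = 0 carry 1
  4+0+1 = 5
  d+c = 9 carry 1
  0+6+1 = 7
  f+4 = 3 carry 1
  f+f+1 = f carry 1
  1+0+1 = 2

0x2f37950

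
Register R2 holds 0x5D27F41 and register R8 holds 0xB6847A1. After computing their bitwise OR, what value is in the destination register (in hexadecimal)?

0xFFA7FE1

OR each hex digit independently (no carries):
  5|B=F, D|6=F, 2|8=A, 7|4=7, F|7=F, 4|A=E, 1|1=1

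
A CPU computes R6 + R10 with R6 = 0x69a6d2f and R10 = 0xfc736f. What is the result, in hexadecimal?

Add column by column in base 16, right to left:
  f+f = e carry 1
  2+6+1 = 9
  d+3 = 0 carry 1
  6+7+1 = e
  a+c = 6 carry 1
  9+f+1 = 9 carry 1
  6+0+1 = 7

0x796e09e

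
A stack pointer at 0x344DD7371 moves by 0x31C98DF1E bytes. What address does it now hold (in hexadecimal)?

Add column by column in base 16, right to left:
  1+E = F
  7+1 = 8
  3+F = 2 carry 1
  7+D+1 = 5 carry 1
  D+8+1 = 6 carry 1
  D+9+1 = 7 carry 1
  4+C+1 = 1 carry 1
  4+1+1 = 6
  3+3 = 6

0x66176528F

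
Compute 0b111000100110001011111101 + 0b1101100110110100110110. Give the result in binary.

0b1000110001101000000110011

Add column by column in base 2, right to left:
  1+0 = 1
  0+1 = 1
  1+1 = 0 carry 1
  1+0+1 = 0 carry 1
  1+1+1 = 1 carry 1
  1+1+1 = 1 carry 1
  1+0+1 = 0 carry 1
  1+0+1 = 0 carry 1
  0+1+1 = 0 carry 1
  1+0+1 = 0 carry 1
  0+1+1 = 0 carry 1
  0+1+1 = 0 carry 1
  0+0+1 = 1
  1+1 = 0 carry 1
  1+1+1 = 1 carry 1
  0+0+1 = 1
  0+0 = 0
  1+1 = 0 carry 1
  0+1+1 = 0 carry 1
  0+0+1 = 1
  0+1 = 1
  1+1 = 0 carry 1
  1+0+1 = 0 carry 1
  1+0+1 = 0 carry 1
  final carry 1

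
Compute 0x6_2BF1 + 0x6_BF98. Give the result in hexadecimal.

0xCEB89

Add column by column in base 16, right to left:
  1+8 = 9
  F+9 = 8 carry 1
  B+F+1 = B carry 1
  2+B+1 = E
  6+6 = C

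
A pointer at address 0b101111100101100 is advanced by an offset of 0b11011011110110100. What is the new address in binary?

0b100001011011100000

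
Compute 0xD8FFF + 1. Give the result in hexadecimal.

0xD9000

The trailing 3 digits are F (max in base 16), so adding 1 cascades: they roll to 0 and the next digit up increments.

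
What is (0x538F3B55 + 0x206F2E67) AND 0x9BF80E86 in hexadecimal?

Add column by column in base 16, right to left:
  5+7 = C
  5+6 = B
  B+E = 9 carry 1
  3+2+1 = 6
  F+F = E carry 1
  8+6+1 = F
  3+0 = 3
  5+2 = 7
Sum = 0x73FE69BC; now AND with 0x9BF80E86:
  7&9=1, 3&B=3, F&F=F, E&8=8, 6&0=0, 9&E=8, B&8=8, C&6=4

0x13F80884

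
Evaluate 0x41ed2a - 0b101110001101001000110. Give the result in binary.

0b1010101101001011100100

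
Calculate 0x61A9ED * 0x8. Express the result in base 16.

Multiply each base-16 digit by 8, carrying:
  D×8 = 104 → write 8 carry 6
  E×8+6 = 118 → write 6 carry 7
  9×8+7 = 79 → write F carry 4
  A×8+4 = 84 → write 4 carry 5
  1×8+5 = 13 → write D
  6×8 = 48 → write 0 carry 3
  remaining carry: 3

0x30D4F68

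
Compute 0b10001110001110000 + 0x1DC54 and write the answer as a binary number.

0b101111100011000100

0x1DC54 = 0b11101110001010100 in binary.
Add column by column in base 2, right to left:
  0+0 = 0
  0+0 = 0
  0+1 = 1
  0+0 = 0
  1+1 = 0 carry 1
  1+0+1 = 0 carry 1
  1+1+1 = 1 carry 1
  0+0+1 = 1
  0+0 = 0
  0+0 = 0
  1+1 = 0 carry 1
  1+1+1 = 1 carry 1
  1+1+1 = 1 carry 1
  0+0+1 = 1
  0+1 = 1
  0+1 = 1
  1+1 = 0 carry 1
  final carry 1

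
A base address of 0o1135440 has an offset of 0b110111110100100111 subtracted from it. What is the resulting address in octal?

0o236771

0b110111110100100111 = 0o676447 in octal.
Subtract column by column in base 8:
  0-7 → 1 (borrow)
  4-4-1 → 7 (borrow)
  4-4-1 → 7 (borrow)
  5-6-1 → 6 (borrow)
  3-7-1 → 3 (borrow)
  1-6-1 → 2 (borrow)
  1-0-1 → 0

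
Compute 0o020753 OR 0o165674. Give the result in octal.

0o165777

OR each oct digit independently (no carries):
  0|1=1, 2|6=6, 0|5=5, 7|6=7, 5|7=7, 3|4=7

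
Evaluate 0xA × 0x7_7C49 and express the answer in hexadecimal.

Multiply each base-16 digit by 10, carrying:
  9×10 = 90 → write A carry 5
  4×10+5 = 45 → write D carry 2
  C×10+2 = 122 → write A carry 7
  7×10+7 = 77 → write D carry 4
  7×10+4 = 74 → write A carry 4
  remaining carry: 4

0x4ADADA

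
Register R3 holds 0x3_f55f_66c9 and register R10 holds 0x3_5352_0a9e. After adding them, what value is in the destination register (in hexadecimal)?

Add column by column in base 16, right to left:
  9+e = 7 carry 1
  c+9+1 = 6 carry 1
  6+a+1 = 1 carry 1
  6+0+1 = 7
  f+2 = 1 carry 1
  5+5+1 = b
  5+3 = 8
  f+5 = 4 carry 1
  3+3+1 = 7

0x748b17167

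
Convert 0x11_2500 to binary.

Expand each hex digit to 4 bits: 1=0001 1=0001 2=0010 5=0101 0=0000 0=0000.

0b100010010010100000000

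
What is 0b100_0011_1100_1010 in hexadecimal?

0x43ca

Group the bits into nibbles: 0100 0011 1100 1010 → 43ca.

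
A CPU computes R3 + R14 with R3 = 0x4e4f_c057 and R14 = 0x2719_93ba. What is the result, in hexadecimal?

0x75695411

Add column by column in base 16, right to left:
  7+a = 1 carry 1
  5+b+1 = 1 carry 1
  0+3+1 = 4
  c+9 = 5 carry 1
  f+9+1 = 9 carry 1
  4+1+1 = 6
  e+7 = 5 carry 1
  4+2+1 = 7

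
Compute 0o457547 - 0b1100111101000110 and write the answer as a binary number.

0o457547 = 0b100101111101100111 in binary.
Subtract column by column in base 2:
  1-0 → 1
  1-1 → 0
  1-1 → 0
  0-0 → 0
  0-0 → 0
  1-0 → 1
  1-1 → 0
  0-0 → 0
  1-1 → 0
  1-1 → 0
  1-1 → 0
  1-1 → 0
  1-0 → 1
  0-0 → 0
  1-1 → 0
  0-1 → 1 (borrow)
  0-0-1 → 1 (borrow)
  1-0-1 → 0

0b11001000000100001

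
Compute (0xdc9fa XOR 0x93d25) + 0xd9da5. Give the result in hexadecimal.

0x129284

First 0xdc9fa XOR 0x93d25 = 0x4f4df.
Add column by column in base 16, right to left:
  f+5 = 4 carry 1
  d+a+1 = 8 carry 1
  4+d+1 = 2 carry 1
  f+9+1 = 9 carry 1
  4+d+1 = 2 carry 1
  final carry 1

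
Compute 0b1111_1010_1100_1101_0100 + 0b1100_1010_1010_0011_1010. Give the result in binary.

0b111000101011100001110

Add column by column in base 2, right to left:
  0+0 = 0
  0+1 = 1
  1+0 = 1
  0+1 = 1
  1+1 = 0 carry 1
  0+1+1 = 0 carry 1
  1+0+1 = 0 carry 1
  1+0+1 = 0 carry 1
  0+0+1 = 1
  0+1 = 1
  1+0 = 1
  1+1 = 0 carry 1
  0+0+1 = 1
  1+1 = 0 carry 1
  0+0+1 = 1
  1+1 = 0 carry 1
  1+0+1 = 0 carry 1
  1+0+1 = 0 carry 1
  1+1+1 = 1 carry 1
  1+1+1 = 1 carry 1
  final carry 1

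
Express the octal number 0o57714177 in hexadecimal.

0xBF987F

Each octal digit is 3 bits: 5=101 7=111 7=111 1=001 4=100 1=001 7=111 7=111.
Group the bits into nibbles: 1011 1111 1001 1000 0111 1111 → BF987F.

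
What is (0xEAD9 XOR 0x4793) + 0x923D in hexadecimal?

0x13F87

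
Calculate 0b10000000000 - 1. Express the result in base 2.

0b1111111111

The trailing 10 digits are 0, so subtracting 1 borrows through: they become 1 and the next digit up decrements.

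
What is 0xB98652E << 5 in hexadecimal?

5 bits is not a whole number of base-16 digits; in binary: 1011100110000110010100101110 << 5 = 101110011000011001010010111000000.

0x1730CA5C0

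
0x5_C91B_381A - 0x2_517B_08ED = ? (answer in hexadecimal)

0x377A02F2D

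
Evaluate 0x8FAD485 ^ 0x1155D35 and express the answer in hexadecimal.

XOR each hex digit independently (no carries):
  8^1=9, F^1=E, A^5=F, D^5=8, 4^D=9, 8^3=B, 5^5=0

0x9EF89B0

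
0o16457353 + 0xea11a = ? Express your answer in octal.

0xea11a = 0o3520432 in octal.
Add column by column in base 8, right to left:
  3+2 = 5
  5+3 = 0 carry 1
  3+4+1 = 0 carry 1
  7+0+1 = 0 carry 1
  5+2+1 = 0 carry 1
  4+5+1 = 2 carry 1
  6+3+1 = 2 carry 1
  1+0+1 = 2

0o22200005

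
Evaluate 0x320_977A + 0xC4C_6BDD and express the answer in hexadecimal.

0xF6D0357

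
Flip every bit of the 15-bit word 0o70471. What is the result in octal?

Each oct digit d becomes 7−d:
  7→0, 0→7, 4→3, 7→0, 1→6

0o07306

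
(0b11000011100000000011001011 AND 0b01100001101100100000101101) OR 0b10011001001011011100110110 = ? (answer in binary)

0b11000011100000000011001011 AND 0b01100001101100100000101101 = 0b01000001100000000000001001.
Then OR with 0b10011001001011011100110110.

0b11011001101011011100111111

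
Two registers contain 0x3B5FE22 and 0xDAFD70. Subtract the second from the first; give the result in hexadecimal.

Subtract column by column in base 16:
  2-0 → 2
  2-7 → B (borrow)
  E-D-1 → 0
  F-F → 0
  5-A → B (borrow)
  B-D-1 → D (borrow)
  3-0-1 → 2

0x2DB00B2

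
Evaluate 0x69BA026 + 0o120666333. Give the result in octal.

0x69BA026 = 0o646720046 in octal.
Add column by column in base 8, right to left:
  6+3 = 1 carry 1
  4+3+1 = 0 carry 1
  0+3+1 = 4
  0+6 = 6
  2+6 = 0 carry 1
  7+6+1 = 6 carry 1
  6+0+1 = 7
  4+2 = 6
  6+1 = 7

0o767606401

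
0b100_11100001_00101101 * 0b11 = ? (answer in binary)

0b11101010001110000111

Multiply each base-2 digit by 3, carrying:
  1×3 = 3 → write 1 carry 1
  0×3+1 = 1 → write 1
  1×3 = 3 → write 1 carry 1
  1×3+1 = 4 → write 0 carry 2
  0×3+2 = 2 → write 0 carry 1
  1×3+1 = 4 → write 0 carry 2
  0×3+2 = 2 → write 0 carry 1
  0×3+1 = 1 → write 1
  1×3 = 3 → write 1 carry 1
  0×3+1 = 1 → write 1
  0×3 = 0 → write 0
  0×3 = 0 → write 0
  0×3 = 0 → write 0
  1×3 = 3 → write 1 carry 1
  1×3+1 = 4 → write 0 carry 2
  1×3+2 = 5 → write 1 carry 2
  0×3+2 = 2 → write 0 carry 1
  0×3+1 = 1 → write 1
  1×3 = 3 → write 1 carry 1
  remaining carry: 1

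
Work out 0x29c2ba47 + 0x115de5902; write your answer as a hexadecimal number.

Add column by column in base 16, right to left:
  7+2 = 9
  4+0 = 4
  a+9 = 3 carry 1
  b+5+1 = 1 carry 1
  2+e+1 = 1 carry 1
  c+d+1 = a carry 1
  9+5+1 = f
  2+1 = 3
  0+1 = 1

0x13fa11349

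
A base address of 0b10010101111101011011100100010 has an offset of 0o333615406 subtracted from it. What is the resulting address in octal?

0o1723716034

0b10010101111101011011100100010 = 0o2257533442 in octal.
Subtract column by column in base 8:
  2-6 → 4 (borrow)
  4-0-1 → 3
  4-4 → 0
  3-5 → 6 (borrow)
  3-1-1 → 1
  5-6 → 7 (borrow)
  7-3-1 → 3
  5-3 → 2
  2-3 → 7 (borrow)
  2-0-1 → 1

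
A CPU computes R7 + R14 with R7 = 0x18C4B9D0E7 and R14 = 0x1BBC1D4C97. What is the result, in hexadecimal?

Add column by column in base 16, right to left:
  7+7 = E
  E+9 = 7 carry 1
  0+C+1 = D
  D+4 = 1 carry 1
  9+D+1 = 7 carry 1
  B+1+1 = D
  4+C = 0 carry 1
  C+B+1 = 8 carry 1
  8+B+1 = 4 carry 1
  1+1+1 = 3

0x3480D71D7E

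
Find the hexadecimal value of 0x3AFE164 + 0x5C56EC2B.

0x6006CD8F

Add column by column in base 16, right to left:
  4+B = F
  6+2 = 8
  1+C = D
  E+E = C carry 1
  F+6+1 = 6 carry 1
  A+5+1 = 0 carry 1
  3+C+1 = 0 carry 1
  0+5+1 = 6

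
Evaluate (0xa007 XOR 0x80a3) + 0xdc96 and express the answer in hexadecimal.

0xfd3a

First 0xa007 XOR 0x80a3 = 0x20a4.
Add column by column in base 16, right to left:
  4+6 = a
  a+9 = 3 carry 1
  0+c+1 = d
  2+d = f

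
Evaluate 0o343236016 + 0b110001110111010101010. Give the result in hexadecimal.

0x3A62AB8

0o343236016 = 0x38D3C0E in hexadecimal.
0b110001110111010101010 = 0x18EEAA in hexadecimal.
Add column by column in base 16, right to left:
  E+A = 8 carry 1
  0+A+1 = B
  C+E = A carry 1
  3+E+1 = 2 carry 1
  D+8+1 = 6 carry 1
  8+1+1 = A
  3+0 = 3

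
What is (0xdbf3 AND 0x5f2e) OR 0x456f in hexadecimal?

0xdbf3 AND 0x5f2e = 0x5b22.
Then OR with 0x456f.

0x5f6f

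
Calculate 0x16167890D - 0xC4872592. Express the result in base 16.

0x9CE0637B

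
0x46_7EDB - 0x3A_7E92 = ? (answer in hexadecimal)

0xC0049

Subtract column by column in base 16:
  B-2 → 9
  D-9 → 4
  E-E → 0
  7-7 → 0
  6-A → C (borrow)
  4-3-1 → 0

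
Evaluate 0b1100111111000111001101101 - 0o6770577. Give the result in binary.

0b1100000111001110011101110

0o6770577 = 0b110111111000101111111 in binary.
Subtract column by column in base 2:
  1-1 → 0
  0-1 → 1 (borrow)
  1-1-1 → 1 (borrow)
  1-1-1 → 1 (borrow)
  0-1-1 → 0 (borrow)
  1-1-1 → 1 (borrow)
  1-1-1 → 1 (borrow)
  0-0-1 → 1 (borrow)
  0-1-1 → 0 (borrow)
  1-0-1 → 0
  1-0 → 1
  1-0 → 1
  0-1 → 1 (borrow)
  0-1-1 → 0 (borrow)
  0-1-1 → 0 (borrow)
  1-1-1 → 1 (borrow)
  1-1-1 → 1 (borrow)
  1-1-1 → 1 (borrow)
  1-0-1 → 0
  1-1 → 0
  1-1 → 0
  0-0 → 0
  0-0 → 0
  1-0 → 1
  1-0 → 1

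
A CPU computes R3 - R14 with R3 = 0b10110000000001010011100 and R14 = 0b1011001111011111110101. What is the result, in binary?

0b1010110000101010100111

Subtract column by column in base 2:
  0-1 → 1 (borrow)
  0-0-1 → 1 (borrow)
  1-1-1 → 1 (borrow)
  1-0-1 → 0
  1-1 → 0
  0-1 → 1 (borrow)
  0-1-1 → 0 (borrow)
  1-1-1 → 1 (borrow)
  0-1-1 → 0 (borrow)
  1-1-1 → 1 (borrow)
  0-1-1 → 0 (borrow)
  0-0-1 → 1 (borrow)
  0-1-1 → 0 (borrow)
  0-1-1 → 0 (borrow)
  0-1-1 → 0 (borrow)
  0-1-1 → 0 (borrow)
  0-0-1 → 1 (borrow)
  0-0-1 → 1 (borrow)
  0-1-1 → 0 (borrow)
  1-1-1 → 1 (borrow)
  1-0-1 → 0
  0-1 → 1 (borrow)
  1-0-1 → 0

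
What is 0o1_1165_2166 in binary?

0b1001001110101010001110110

Each octal digit is 3 bits: 1=001 1=001 1=001 6=110 5=101 2=010 1=001 6=110 6=110.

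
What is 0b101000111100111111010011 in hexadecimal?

0xa3cfd3

Group the bits into nibbles: 1010 0011 1100 1111 1101 0011 → a3cfd3.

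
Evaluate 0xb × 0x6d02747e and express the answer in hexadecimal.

Multiply each base-16 digit by 11, carrying:
  e×11 = 154 → write a carry 9
  7×11+9 = 86 → write 6 carry 5
  4×11+5 = 49 → write 1 carry 3
  7×11+3 = 80 → write 0 carry 5
  2×11+5 = 27 → write b carry 1
  0×11+1 = 1 → write 1
  d×11 = 143 → write f carry 8
  6×11+8 = 74 → write a carry 4
  remaining carry: 4

0x4af1b016a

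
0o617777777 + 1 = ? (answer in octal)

0o620000000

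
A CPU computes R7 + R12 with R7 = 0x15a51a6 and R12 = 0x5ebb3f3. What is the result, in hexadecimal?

Add column by column in base 16, right to left:
  6+3 = 9
  a+f = 9 carry 1
  1+3+1 = 5
  5+b = 0 carry 1
  a+b+1 = 6 carry 1
  5+e+1 = 4 carry 1
  1+5+1 = 7

0x7460599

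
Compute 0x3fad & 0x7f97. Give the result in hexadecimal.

0x3f85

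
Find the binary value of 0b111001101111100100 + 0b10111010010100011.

0b1010001000010000111

Add column by column in base 2, right to left:
  0+1 = 1
  0+1 = 1
  1+0 = 1
  0+0 = 0
  0+0 = 0
  1+1 = 0 carry 1
  1+0+1 = 0 carry 1
  1+1+1 = 1 carry 1
  1+0+1 = 0 carry 1
  1+0+1 = 0 carry 1
  0+1+1 = 0 carry 1
  1+0+1 = 0 carry 1
  1+1+1 = 1 carry 1
  0+1+1 = 0 carry 1
  0+1+1 = 0 carry 1
  1+0+1 = 0 carry 1
  1+1+1 = 1 carry 1
  1+0+1 = 0 carry 1
  final carry 1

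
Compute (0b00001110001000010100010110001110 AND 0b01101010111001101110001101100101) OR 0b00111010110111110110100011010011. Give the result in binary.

0b111010111111110110100111010111

0b00001110001000010100010110001110 AND 0b01101010111001101110001101100101 = 0b00001010001000000100000100000100.
Then OR with 0b00111010110111110110100011010011.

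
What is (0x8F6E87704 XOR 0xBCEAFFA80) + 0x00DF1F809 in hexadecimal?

0x34639858D

First 0x8F6E87704 XOR 0xBCEAFFA80 = 0x338478D84.
Add column by column in base 16, right to left:
  4+9 = D
  8+0 = 8
  D+8 = 5 carry 1
  8+F+1 = 8 carry 1
  7+1+1 = 9
  4+F = 3 carry 1
  8+D+1 = 6 carry 1
  3+0+1 = 4
  3+0 = 3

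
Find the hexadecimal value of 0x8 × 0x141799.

0xa0bcc8

Multiply each base-16 digit by 8, carrying:
  9×8 = 72 → write 8 carry 4
  9×8+4 = 76 → write c carry 4
  7×8+4 = 60 → write c carry 3
  1×8+3 = 11 → write b
  4×8 = 32 → write 0 carry 2
  1×8+2 = 10 → write a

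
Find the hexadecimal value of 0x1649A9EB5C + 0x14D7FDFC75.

0x2B21A7E7D1

Add column by column in base 16, right to left:
  C+5 = 1 carry 1
  5+7+1 = D
  B+C = 7 carry 1
  E+F+1 = E carry 1
  9+D+1 = 7 carry 1
  A+F+1 = A carry 1
  9+7+1 = 1 carry 1
  4+D+1 = 2 carry 1
  6+4+1 = B
  1+1 = 2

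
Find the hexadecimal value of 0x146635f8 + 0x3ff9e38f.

Add column by column in base 16, right to left:
  8+f = 7 carry 1
  f+8+1 = 8 carry 1
  5+3+1 = 9
  3+e = 1 carry 1
  6+9+1 = 0 carry 1
  6+f+1 = 6 carry 1
  4+f+1 = 4 carry 1
  1+3+1 = 5

0x54601987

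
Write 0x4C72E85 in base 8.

0o461627205

Expand each hex digit to 4 bits: 4=0100 C=1100 7=0111 2=0010 E=1110 8=1000 5=0101.
Group the bits in threes: 100 110 001 110 010 111 010 000 101 → 461627205.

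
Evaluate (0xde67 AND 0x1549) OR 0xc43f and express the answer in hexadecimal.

0xde67 AND 0x1549 = 0x1441.
Then OR with 0xc43f.

0xd47f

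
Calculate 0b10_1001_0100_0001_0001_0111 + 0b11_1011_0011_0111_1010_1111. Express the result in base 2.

0b11001000111100011000110

Add column by column in base 2, right to left:
  1+1 = 0 carry 1
  1+1+1 = 1 carry 1
  1+1+1 = 1 carry 1
  0+1+1 = 0 carry 1
  1+0+1 = 0 carry 1
  0+1+1 = 0 carry 1
  0+0+1 = 1
  0+1 = 1
  1+1 = 0 carry 1
  0+1+1 = 0 carry 1
  0+1+1 = 0 carry 1
  0+0+1 = 1
  0+1 = 1
  0+1 = 1
  1+0 = 1
  0+0 = 0
  1+1 = 0 carry 1
  0+1+1 = 0 carry 1
  0+0+1 = 1
  1+1 = 0 carry 1
  0+1+1 = 0 carry 1
  1+1+1 = 1 carry 1
  final carry 1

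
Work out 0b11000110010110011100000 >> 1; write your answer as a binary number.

Right shift by 1: drop the 1 least-significant bit.

0b1100011001011001110000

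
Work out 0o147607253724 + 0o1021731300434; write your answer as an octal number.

Add column by column in base 8, right to left:
  4+4 = 0 carry 1
  2+3+1 = 6
  7+4 = 3 carry 1
  3+0+1 = 4
  5+0 = 5
  2+3 = 5
  7+1 = 0 carry 1
  0+3+1 = 4
  6+7 = 5 carry 1
  7+1+1 = 1 carry 1
  4+2+1 = 7
  1+0 = 1
  0+1 = 1

0o1171540554360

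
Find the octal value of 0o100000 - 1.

0o77777

The trailing 5 digits are 0, so subtracting 1 borrows through: they become 7 and the next digit up decrements.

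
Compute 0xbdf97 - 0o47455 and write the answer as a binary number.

0b10111001000001101010

0xbdf97 = 0b10111101111110010111 in binary.
0o47455 = 0b100111100101101 in binary.
Subtract column by column in base 2:
  1-1 → 0
  1-0 → 1
  1-1 → 0
  0-1 → 1 (borrow)
  1-0-1 → 0
  0-1 → 1 (borrow)
  0-0-1 → 1 (borrow)
  1-0-1 → 0
  1-1 → 0
  1-1 → 0
  1-1 → 0
  1-1 → 0
  1-0 → 1
  0-0 → 0
  1-1 → 0
  1-0 → 1
  1-0 → 1
  1-0 → 1
  0-0 → 0
  1-0 → 1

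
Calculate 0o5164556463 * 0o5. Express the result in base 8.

0o32107450777

Multiply each base-8 digit by 5, carrying:
  3×5 = 15 → write 7 carry 1
  6×5+1 = 31 → write 7 carry 3
  4×5+3 = 23 → write 7 carry 2
  6×5+2 = 32 → write 0 carry 4
  5×5+4 = 29 → write 5 carry 3
  5×5+3 = 28 → write 4 carry 3
  4×5+3 = 23 → write 7 carry 2
  6×5+2 = 32 → write 0 carry 4
  1×5+4 = 9 → write 1 carry 1
  5×5+1 = 26 → write 2 carry 3
  remaining carry: 3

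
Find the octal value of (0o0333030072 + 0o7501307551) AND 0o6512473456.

Add column by column in base 8, right to left:
  2+1 = 3
  7+5 = 4 carry 1
  0+5+1 = 6
  0+7 = 7
  3+0 = 3
  0+3 = 3
  3+1 = 4
  3+0 = 3
  3+5 = 0 carry 1
  0+7+1 = 0 carry 1
  final carry 1
Sum = 0o10034337643; now AND with 0o6512473456:
  1&0=0, 0&6=0, 0&5=0, 3&1=1, 4&2=0, 3&4=0, 3&7=3, 7&3=3, 6&4=4, 4&5=4, 3&6=2

0o10033442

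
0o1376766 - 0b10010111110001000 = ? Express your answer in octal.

0o1147156

0b10010111110001000 = 0o227610 in octal.
Subtract column by column in base 8:
  6-0 → 6
  6-1 → 5
  7-6 → 1
  6-7 → 7 (borrow)
  7-2-1 → 4
  3-2 → 1
  1-0 → 1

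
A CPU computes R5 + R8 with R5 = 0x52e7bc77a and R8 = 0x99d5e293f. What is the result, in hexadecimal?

0xecbd9f0b9

Add column by column in base 16, right to left:
  a+f = 9 carry 1
  7+3+1 = b
  7+9 = 0 carry 1
  c+2+1 = f
  b+e = 9 carry 1
  7+5+1 = d
  e+d = b carry 1
  2+9+1 = c
  5+9 = e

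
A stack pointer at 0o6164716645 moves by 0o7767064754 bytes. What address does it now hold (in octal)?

0o16154003621

Add column by column in base 8, right to left:
  5+4 = 1 carry 1
  4+5+1 = 2 carry 1
  6+7+1 = 6 carry 1
  6+4+1 = 3 carry 1
  1+6+1 = 0 carry 1
  7+0+1 = 0 carry 1
  4+7+1 = 4 carry 1
  6+6+1 = 5 carry 1
  1+7+1 = 1 carry 1
  6+7+1 = 6 carry 1
  final carry 1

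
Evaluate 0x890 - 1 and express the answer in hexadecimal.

0x88F

The trailing 1 digit is 0, so subtracting 1 borrows through: they become F and the next digit up decrements.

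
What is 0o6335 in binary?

Each octal digit is 3 bits: 6=110 3=011 3=011 5=101.

0b110011011101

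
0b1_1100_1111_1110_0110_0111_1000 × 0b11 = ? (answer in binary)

0b101011011111011001101101000

Multiply each base-2 digit by 3, carrying:
  0×3 = 0 → write 0
  0×3 = 0 → write 0
  0×3 = 0 → write 0
  1×3 = 3 → write 1 carry 1
  1×3+1 = 4 → write 0 carry 2
  1×3+2 = 5 → write 1 carry 2
  1×3+2 = 5 → write 1 carry 2
  0×3+2 = 2 → write 0 carry 1
  0×3+1 = 1 → write 1
  1×3 = 3 → write 1 carry 1
  1×3+1 = 4 → write 0 carry 2
  0×3+2 = 2 → write 0 carry 1
  0×3+1 = 1 → write 1
  1×3 = 3 → write 1 carry 1
  1×3+1 = 4 → write 0 carry 2
  1×3+2 = 5 → write 1 carry 2
  1×3+2 = 5 → write 1 carry 2
  1×3+2 = 5 → write 1 carry 2
  1×3+2 = 5 → write 1 carry 2
  1×3+2 = 5 → write 1 carry 2
  0×3+2 = 2 → write 0 carry 1
  0×3+1 = 1 → write 1
  1×3 = 3 → write 1 carry 1
  1×3+1 = 4 → write 0 carry 2
  1×3+2 = 5 → write 1 carry 2
  remaining carry: 10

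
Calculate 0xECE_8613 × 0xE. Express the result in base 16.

Multiply each base-16 digit by 14, carrying:
  3×14 = 42 → write A carry 2
  1×14+2 = 16 → write 0 carry 1
  6×14+1 = 85 → write 5 carry 5
  8×14+5 = 117 → write 5 carry 7
  E×14+7 = 203 → write B carry 12
  C×14+12 = 180 → write 4 carry 11
  E×14+11 = 207 → write F carry 12
  remaining carry: C

0xCF4B550A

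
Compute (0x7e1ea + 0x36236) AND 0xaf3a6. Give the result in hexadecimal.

0xa4020

Add column by column in base 16, right to left:
  a+6 = 0 carry 1
  e+3+1 = 2 carry 1
  1+2+1 = 4
  e+6 = 4 carry 1
  7+3+1 = b
Sum = 0xb4420; now AND with 0xaf3a6:
  b&a=a, 4&f=4, 4&3=0, 2&a=2, 0&6=0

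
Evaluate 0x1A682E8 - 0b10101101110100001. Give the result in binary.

0b1101001010010011101000111

0x1A682E8 = 0b1101001101000001011101000 in binary.
Subtract column by column in base 2:
  0-1 → 1 (borrow)
  0-0-1 → 1 (borrow)
  0-0-1 → 1 (borrow)
  1-0-1 → 0
  0-0 → 0
  1-1 → 0
  1-0 → 1
  1-1 → 0
  0-1 → 1 (borrow)
  1-1-1 → 1 (borrow)
  0-0-1 → 1 (borrow)
  0-1-1 → 0 (borrow)
  0-1-1 → 0 (borrow)
  0-0-1 → 1 (borrow)
  0-1-1 → 0 (borrow)
  1-0-1 → 0
  0-1 → 1 (borrow)
  1-0-1 → 0
  1-0 → 1
  0-0 → 0
  0-0 → 0
  1-0 → 1
  0-0 → 0
  1-0 → 1
  1-0 → 1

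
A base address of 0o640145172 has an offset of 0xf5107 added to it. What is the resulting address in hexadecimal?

0x6901b81

0o640145172 = 0x680ca7a in hexadecimal.
Add column by column in base 16, right to left:
  a+7 = 1 carry 1
  7+0+1 = 8
  a+1 = b
  c+5 = 1 carry 1
  0+f+1 = 0 carry 1
  8+0+1 = 9
  6+0 = 6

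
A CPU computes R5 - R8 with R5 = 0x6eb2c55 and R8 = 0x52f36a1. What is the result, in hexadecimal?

Subtract column by column in base 16:
  5-1 → 4
  5-a → b (borrow)
  c-6-1 → 5
  2-3 → f (borrow)
  b-f-1 → b (borrow)
  e-2-1 → b
  6-5 → 1

0x1bbf5b4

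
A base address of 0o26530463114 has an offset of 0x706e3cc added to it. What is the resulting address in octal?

0o27432245030

0x706e3cc = 0o701561714 in octal.
Add column by column in base 8, right to left:
  4+4 = 0 carry 1
  1+1+1 = 3
  1+7 = 0 carry 1
  3+1+1 = 5
  6+6 = 4 carry 1
  4+5+1 = 2 carry 1
  0+1+1 = 2
  3+0 = 3
  5+7 = 4 carry 1
  6+0+1 = 7
  2+0 = 2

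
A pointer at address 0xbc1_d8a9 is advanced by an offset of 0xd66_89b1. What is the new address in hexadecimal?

0x1928625a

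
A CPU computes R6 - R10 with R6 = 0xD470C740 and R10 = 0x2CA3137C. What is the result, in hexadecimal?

0xA7CDB3C4

Subtract column by column in base 16:
  0-C → 4 (borrow)
  4-7-1 → C (borrow)
  7-3-1 → 3
  C-1 → B
  0-3 → D (borrow)
  7-A-1 → C (borrow)
  4-C-1 → 7 (borrow)
  D-2-1 → A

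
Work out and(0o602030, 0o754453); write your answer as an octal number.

0o600010

AND each oct digit independently (no carries):
  6&7=6, 0&5=0, 2&4=0, 0&4=0, 3&5=1, 0&3=0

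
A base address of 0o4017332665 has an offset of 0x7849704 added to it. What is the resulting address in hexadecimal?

0x27C24CB9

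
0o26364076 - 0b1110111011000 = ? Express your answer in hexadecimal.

0x59CA66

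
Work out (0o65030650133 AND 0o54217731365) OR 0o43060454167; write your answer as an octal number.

0o47070654167

0o65030650133 AND 0o54217731365 = 0o44010610121.
Then OR with 0o43060454167.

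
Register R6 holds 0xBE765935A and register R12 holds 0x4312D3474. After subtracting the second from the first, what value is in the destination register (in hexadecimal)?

Subtract column by column in base 16:
  A-4 → 6
  5-7 → E (borrow)
  3-4-1 → E (borrow)
  9-3-1 → 5
  5-D → 8 (borrow)
  6-2-1 → 3
  7-1 → 6
  E-3 → B
  B-4 → 7

0x7B6385EE6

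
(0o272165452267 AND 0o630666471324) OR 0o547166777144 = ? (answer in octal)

0o777166777364

0o272165452267 AND 0o630666471324 = 0o230064450224.
Then OR with 0o547166777144.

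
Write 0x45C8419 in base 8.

0o427102031

Expand each hex digit to 4 bits: 4=0100 5=0101 C=1100 8=1000 4=0100 1=0001 9=1001.
Group the bits in threes: 100 010 111 001 000 010 000 011 001 → 427102031.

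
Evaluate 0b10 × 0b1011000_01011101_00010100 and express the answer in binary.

Multiply each base-2 digit by 2, carrying:
  0×2 = 0 → write 0
  0×2 = 0 → write 0
  1×2 = 2 → write 0 carry 1
  0×2+1 = 1 → write 1
  1×2 = 2 → write 0 carry 1
  0×2+1 = 1 → write 1
  0×2 = 0 → write 0
  0×2 = 0 → write 0
  1×2 = 2 → write 0 carry 1
  0×2+1 = 1 → write 1
  1×2 = 2 → write 0 carry 1
  1×2+1 = 3 → write 1 carry 1
  1×2+1 = 3 → write 1 carry 1
  0×2+1 = 1 → write 1
  1×2 = 2 → write 0 carry 1
  0×2+1 = 1 → write 1
  0×2 = 0 → write 0
  0×2 = 0 → write 0
  0×2 = 0 → write 0
  1×2 = 2 → write 0 carry 1
  1×2+1 = 3 → write 1 carry 1
  0×2+1 = 1 → write 1
  1×2 = 2 → write 0 carry 1
  remaining carry: 1

0b101100001011101000101000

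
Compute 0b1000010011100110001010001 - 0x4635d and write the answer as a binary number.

0b1000001010110100011110100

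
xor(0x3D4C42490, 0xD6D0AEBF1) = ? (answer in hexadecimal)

0xEB9CECF61

XOR each hex digit independently (no carries):
  3^D=E, D^6=B, 4^D=9, C^0=C, 4^A=E, 2^E=C, 4^B=F, 9^F=6, 0^1=1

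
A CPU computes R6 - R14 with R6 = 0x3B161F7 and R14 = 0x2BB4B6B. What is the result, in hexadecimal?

0xF6168C

Subtract column by column in base 16:
  7-B → C (borrow)
  F-6-1 → 8
  1-B → 6 (borrow)
  6-4-1 → 1
  1-B → 6 (borrow)
  B-B-1 → F (borrow)
  3-2-1 → 0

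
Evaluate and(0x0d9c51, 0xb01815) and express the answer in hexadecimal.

AND each hex digit independently (no carries):
  0&b=0, d&0=0, 9&1=1, c&8=8, 5&1=1, 1&5=1

0x001811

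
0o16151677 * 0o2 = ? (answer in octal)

0o34323576

Multiply each base-8 digit by 2, carrying:
  7×2 = 14 → write 6 carry 1
  7×2+1 = 15 → write 7 carry 1
  6×2+1 = 13 → write 5 carry 1
  1×2+1 = 3 → write 3
  5×2 = 10 → write 2 carry 1
  1×2+1 = 3 → write 3
  6×2 = 12 → write 4 carry 1
  1×2+1 = 3 → write 3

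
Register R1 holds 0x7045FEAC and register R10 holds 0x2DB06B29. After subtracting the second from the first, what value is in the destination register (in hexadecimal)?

0x42959383

Subtract column by column in base 16:
  C-9 → 3
  A-2 → 8
  E-B → 3
  F-6 → 9
  5-0 → 5
  4-B → 9 (borrow)
  0-D-1 → 2 (borrow)
  7-2-1 → 4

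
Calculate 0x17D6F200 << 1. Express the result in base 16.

0x2FADE400

1 bits is not a whole number of base-16 digits; in binary: 10111110101101111001000000000 << 1 = 101111101011011110010000000000.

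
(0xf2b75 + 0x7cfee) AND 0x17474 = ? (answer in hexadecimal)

Add column by column in base 16, right to left:
  5+e = 3 carry 1
  7+e+1 = 6 carry 1
  b+f+1 = b carry 1
  2+c+1 = f
  f+7 = 6 carry 1
  final carry 1
Sum = 0x16fb63; now AND with 0x17474:
  1&0=0, 6&1=0, f&7=7, b&4=0, 6&7=6, 3&4=0

0x7060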